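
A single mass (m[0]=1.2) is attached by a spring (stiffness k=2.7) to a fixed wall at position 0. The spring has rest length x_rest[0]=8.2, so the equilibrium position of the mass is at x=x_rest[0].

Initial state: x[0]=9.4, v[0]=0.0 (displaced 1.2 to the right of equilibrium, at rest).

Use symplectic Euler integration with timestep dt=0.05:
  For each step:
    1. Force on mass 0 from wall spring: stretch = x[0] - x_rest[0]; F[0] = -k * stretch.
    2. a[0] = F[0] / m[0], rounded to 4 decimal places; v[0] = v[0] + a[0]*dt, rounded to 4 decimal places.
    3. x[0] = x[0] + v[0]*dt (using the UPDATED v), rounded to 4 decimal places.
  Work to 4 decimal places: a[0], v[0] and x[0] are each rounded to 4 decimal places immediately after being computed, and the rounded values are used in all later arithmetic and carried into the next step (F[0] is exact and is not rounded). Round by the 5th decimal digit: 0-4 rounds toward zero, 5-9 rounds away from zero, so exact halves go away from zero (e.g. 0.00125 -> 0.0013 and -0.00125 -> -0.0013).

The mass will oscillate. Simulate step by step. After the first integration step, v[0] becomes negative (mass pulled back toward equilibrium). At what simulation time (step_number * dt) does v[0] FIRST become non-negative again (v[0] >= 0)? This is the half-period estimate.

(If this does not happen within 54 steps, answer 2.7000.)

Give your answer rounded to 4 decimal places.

Answer: 2.1000

Derivation:
Step 0: x=[9.4000] v=[0.0000]
Step 1: x=[9.3933] v=[-0.1350]
Step 2: x=[9.3798] v=[-0.2692]
Step 3: x=[9.3597] v=[-0.4019]
Step 4: x=[9.3331] v=[-0.5324]
Step 5: x=[9.3001] v=[-0.6599]
Step 6: x=[9.2609] v=[-0.7837]
Step 7: x=[9.2157] v=[-0.9031]
Step 8: x=[9.1648] v=[-1.0174]
Step 9: x=[9.1085] v=[-1.1259]
Step 10: x=[9.0471] v=[-1.2281]
Step 11: x=[8.9809] v=[-1.3234]
Step 12: x=[8.9103] v=[-1.4113]
Step 13: x=[8.8357] v=[-1.4912]
Step 14: x=[8.7576] v=[-1.5627]
Step 15: x=[8.6763] v=[-1.6254]
Step 16: x=[8.5924] v=[-1.6790]
Step 17: x=[8.5062] v=[-1.7231]
Step 18: x=[8.4183] v=[-1.7576]
Step 19: x=[8.3292] v=[-1.7822]
Step 20: x=[8.2394] v=[-1.7967]
Step 21: x=[8.1493] v=[-1.8011]
Step 22: x=[8.0595] v=[-1.7954]
Step 23: x=[7.9705] v=[-1.7796]
Step 24: x=[7.8828] v=[-1.7538]
Step 25: x=[7.7969] v=[-1.7181]
Step 26: x=[7.7133] v=[-1.6728]
Step 27: x=[7.6324] v=[-1.6180]
Step 28: x=[7.5547] v=[-1.5541]
Step 29: x=[7.4806] v=[-1.4815]
Step 30: x=[7.4106] v=[-1.4006]
Step 31: x=[7.3450] v=[-1.3118]
Step 32: x=[7.2842] v=[-1.2156]
Step 33: x=[7.2286] v=[-1.1126]
Step 34: x=[7.1784] v=[-1.0033]
Step 35: x=[7.1340] v=[-0.8884]
Step 36: x=[7.0956] v=[-0.7685]
Step 37: x=[7.0634] v=[-0.6443]
Step 38: x=[7.0376] v=[-0.5164]
Step 39: x=[7.0183] v=[-0.3856]
Step 40: x=[7.0057] v=[-0.2527]
Step 41: x=[6.9998] v=[-0.1183]
Step 42: x=[7.0006] v=[0.0167]
First v>=0 after going negative at step 42, time=2.1000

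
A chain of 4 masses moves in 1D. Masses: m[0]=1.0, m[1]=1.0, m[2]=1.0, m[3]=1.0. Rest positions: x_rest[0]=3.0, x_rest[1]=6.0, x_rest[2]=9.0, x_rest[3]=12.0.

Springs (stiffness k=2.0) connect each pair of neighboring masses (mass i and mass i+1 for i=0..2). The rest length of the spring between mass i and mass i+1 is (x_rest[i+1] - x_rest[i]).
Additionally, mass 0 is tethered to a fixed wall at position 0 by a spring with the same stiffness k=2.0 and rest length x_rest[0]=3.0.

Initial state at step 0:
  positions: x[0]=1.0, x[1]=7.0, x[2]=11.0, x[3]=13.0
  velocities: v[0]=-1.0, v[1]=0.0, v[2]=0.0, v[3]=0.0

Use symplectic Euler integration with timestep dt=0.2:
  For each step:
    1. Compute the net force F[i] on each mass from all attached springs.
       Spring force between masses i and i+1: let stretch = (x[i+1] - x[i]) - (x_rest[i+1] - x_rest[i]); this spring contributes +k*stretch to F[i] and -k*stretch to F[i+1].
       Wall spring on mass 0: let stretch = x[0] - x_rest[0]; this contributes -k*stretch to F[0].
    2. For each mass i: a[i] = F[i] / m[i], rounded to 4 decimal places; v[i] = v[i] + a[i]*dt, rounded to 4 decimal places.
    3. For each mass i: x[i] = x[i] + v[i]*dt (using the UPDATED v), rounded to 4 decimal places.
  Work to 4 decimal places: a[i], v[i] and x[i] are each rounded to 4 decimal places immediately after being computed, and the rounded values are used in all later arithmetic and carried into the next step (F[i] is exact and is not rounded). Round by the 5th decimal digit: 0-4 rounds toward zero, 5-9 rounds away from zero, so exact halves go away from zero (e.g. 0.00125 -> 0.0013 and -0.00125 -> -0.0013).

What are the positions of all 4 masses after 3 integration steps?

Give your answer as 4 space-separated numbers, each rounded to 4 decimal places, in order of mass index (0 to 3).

Answer: 2.5535 6.1933 10.1337 13.3871

Derivation:
Step 0: x=[1.0000 7.0000 11.0000 13.0000] v=[-1.0000 0.0000 0.0000 0.0000]
Step 1: x=[1.2000 6.8400 10.8400 13.0800] v=[1.0000 -0.8000 -0.8000 0.4000]
Step 2: x=[1.7552 6.5488 10.5392 13.2208] v=[2.7760 -1.4560 -1.5040 0.7040]
Step 3: x=[2.5535 6.1933 10.1337 13.3871] v=[3.9914 -1.7773 -2.0275 0.8314]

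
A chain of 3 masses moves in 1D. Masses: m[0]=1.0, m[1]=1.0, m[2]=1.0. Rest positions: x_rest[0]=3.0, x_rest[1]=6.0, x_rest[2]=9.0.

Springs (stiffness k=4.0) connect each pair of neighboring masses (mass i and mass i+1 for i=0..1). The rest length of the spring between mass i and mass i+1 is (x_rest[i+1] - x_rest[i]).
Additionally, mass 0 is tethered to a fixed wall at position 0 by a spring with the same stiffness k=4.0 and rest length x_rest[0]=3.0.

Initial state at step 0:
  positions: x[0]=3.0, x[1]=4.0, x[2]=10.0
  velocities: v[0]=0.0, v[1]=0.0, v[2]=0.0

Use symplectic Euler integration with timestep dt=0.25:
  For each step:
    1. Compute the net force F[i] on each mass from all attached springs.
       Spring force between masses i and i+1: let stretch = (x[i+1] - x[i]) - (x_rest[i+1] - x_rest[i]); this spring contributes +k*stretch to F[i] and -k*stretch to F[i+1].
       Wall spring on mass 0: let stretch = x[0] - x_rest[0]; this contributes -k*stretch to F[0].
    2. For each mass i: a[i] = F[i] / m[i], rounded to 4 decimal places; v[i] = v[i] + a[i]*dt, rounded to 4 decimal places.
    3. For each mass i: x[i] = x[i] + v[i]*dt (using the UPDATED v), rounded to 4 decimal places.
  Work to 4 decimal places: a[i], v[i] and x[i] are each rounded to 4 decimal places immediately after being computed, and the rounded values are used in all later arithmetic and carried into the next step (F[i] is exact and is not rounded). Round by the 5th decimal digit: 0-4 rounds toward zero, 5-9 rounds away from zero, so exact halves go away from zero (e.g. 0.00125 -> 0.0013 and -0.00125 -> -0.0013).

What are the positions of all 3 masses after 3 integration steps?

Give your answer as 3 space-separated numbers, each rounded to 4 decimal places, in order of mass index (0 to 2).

Answer: 2.2969 7.5469 7.6406

Derivation:
Step 0: x=[3.0000 4.0000 10.0000] v=[0.0000 0.0000 0.0000]
Step 1: x=[2.5000 5.2500 9.2500] v=[-2.0000 5.0000 -3.0000]
Step 2: x=[2.0625 6.8125 8.2500] v=[-1.7500 6.2500 -4.0000]
Step 3: x=[2.2969 7.5469 7.6406] v=[0.9375 2.9375 -2.4375]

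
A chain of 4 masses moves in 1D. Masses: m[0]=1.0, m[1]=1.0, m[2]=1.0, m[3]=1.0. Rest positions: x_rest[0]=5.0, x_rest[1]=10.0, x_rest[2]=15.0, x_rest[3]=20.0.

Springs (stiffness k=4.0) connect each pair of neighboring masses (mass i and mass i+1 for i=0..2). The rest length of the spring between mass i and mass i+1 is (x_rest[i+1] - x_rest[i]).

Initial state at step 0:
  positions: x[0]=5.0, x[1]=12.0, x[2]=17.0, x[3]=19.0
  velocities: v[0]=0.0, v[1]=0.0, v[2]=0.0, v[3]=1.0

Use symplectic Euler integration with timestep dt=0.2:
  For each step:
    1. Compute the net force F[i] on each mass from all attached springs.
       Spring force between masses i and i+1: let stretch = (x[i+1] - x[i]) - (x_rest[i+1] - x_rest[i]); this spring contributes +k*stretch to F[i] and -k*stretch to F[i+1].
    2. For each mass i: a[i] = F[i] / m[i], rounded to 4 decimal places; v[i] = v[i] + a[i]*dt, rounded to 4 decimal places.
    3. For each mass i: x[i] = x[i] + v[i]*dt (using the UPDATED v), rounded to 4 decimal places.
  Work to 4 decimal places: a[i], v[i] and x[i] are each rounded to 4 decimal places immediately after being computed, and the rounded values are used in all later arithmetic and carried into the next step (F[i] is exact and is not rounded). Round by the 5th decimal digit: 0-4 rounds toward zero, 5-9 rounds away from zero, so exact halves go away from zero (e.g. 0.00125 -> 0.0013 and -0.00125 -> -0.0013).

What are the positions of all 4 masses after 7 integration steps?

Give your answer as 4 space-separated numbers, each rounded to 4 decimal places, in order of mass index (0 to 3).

Answer: 6.1075 10.2331 16.0668 21.9928

Derivation:
Step 0: x=[5.0000 12.0000 17.0000 19.0000] v=[0.0000 0.0000 0.0000 1.0000]
Step 1: x=[5.3200 11.6800 16.5200 19.6800] v=[1.6000 -1.6000 -2.4000 3.4000]
Step 2: x=[5.8576 11.1168 15.7712 20.6544] v=[2.6880 -2.8160 -3.7440 4.8720]
Step 3: x=[6.4367 10.4568 15.0590 21.6475] v=[2.8954 -3.2998 -3.5610 4.9654]
Step 4: x=[6.8590 9.8900 14.6646 22.3864] v=[2.1115 -2.8341 -1.9720 3.6946]
Step 5: x=[6.9663 9.6022 14.7418 22.6898] v=[0.5363 -1.4392 0.3858 1.5172]
Step 6: x=[6.6953 9.7150 15.2683 22.5216] v=[-1.3550 0.5638 2.6325 -0.8412]
Step 7: x=[6.1075 10.2331 16.0668 21.9928] v=[-2.9392 2.5907 3.9925 -2.6438]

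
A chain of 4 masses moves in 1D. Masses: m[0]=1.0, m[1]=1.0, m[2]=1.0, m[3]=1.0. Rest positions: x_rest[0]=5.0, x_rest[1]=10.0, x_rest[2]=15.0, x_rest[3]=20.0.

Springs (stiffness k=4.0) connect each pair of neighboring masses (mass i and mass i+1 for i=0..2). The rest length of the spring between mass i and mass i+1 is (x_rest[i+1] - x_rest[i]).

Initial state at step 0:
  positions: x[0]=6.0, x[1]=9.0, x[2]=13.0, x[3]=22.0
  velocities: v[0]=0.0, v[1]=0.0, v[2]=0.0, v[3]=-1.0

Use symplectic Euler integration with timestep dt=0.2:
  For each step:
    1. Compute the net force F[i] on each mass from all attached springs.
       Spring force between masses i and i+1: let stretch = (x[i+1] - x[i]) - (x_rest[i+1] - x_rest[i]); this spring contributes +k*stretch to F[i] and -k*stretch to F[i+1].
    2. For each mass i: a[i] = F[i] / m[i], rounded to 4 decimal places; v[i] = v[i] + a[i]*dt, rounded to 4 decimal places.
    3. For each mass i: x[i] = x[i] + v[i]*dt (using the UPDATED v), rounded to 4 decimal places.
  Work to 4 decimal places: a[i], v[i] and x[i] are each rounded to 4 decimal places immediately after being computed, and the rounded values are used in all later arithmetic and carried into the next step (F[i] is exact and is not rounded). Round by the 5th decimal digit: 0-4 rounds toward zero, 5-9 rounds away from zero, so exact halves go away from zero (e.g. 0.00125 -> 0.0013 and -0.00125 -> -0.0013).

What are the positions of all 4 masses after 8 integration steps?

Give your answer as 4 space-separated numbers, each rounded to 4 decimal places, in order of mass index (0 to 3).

Answer: 5.0700 10.0734 13.4377 19.8188

Derivation:
Step 0: x=[6.0000 9.0000 13.0000 22.0000] v=[0.0000 0.0000 0.0000 -1.0000]
Step 1: x=[5.6800 9.1600 13.8000 21.1600] v=[-1.6000 0.8000 4.0000 -4.2000]
Step 2: x=[5.1168 9.5056 15.0352 19.9424] v=[-2.8160 1.7280 6.1760 -6.0880]
Step 3: x=[4.4558 10.0337 16.1708 18.7396] v=[-3.3050 2.6406 5.6781 -6.0138]
Step 4: x=[3.8873 10.6513 16.7355 17.9258] v=[-2.8427 3.0880 2.8235 -4.0688]
Step 5: x=[3.6010 11.1601 16.5172 17.7216] v=[-1.4315 2.5442 -1.0916 -1.0210]
Step 6: x=[3.7242 11.3166 15.6344 18.1247] v=[0.6158 0.7826 -4.4138 2.0155]
Step 7: x=[4.2621 10.9492 14.4592 18.9294] v=[2.6897 -1.8371 -5.8758 4.0233]
Step 8: x=[5.0700 10.0734 13.4377 19.8188] v=[4.0394 -4.3788 -5.1076 4.4471]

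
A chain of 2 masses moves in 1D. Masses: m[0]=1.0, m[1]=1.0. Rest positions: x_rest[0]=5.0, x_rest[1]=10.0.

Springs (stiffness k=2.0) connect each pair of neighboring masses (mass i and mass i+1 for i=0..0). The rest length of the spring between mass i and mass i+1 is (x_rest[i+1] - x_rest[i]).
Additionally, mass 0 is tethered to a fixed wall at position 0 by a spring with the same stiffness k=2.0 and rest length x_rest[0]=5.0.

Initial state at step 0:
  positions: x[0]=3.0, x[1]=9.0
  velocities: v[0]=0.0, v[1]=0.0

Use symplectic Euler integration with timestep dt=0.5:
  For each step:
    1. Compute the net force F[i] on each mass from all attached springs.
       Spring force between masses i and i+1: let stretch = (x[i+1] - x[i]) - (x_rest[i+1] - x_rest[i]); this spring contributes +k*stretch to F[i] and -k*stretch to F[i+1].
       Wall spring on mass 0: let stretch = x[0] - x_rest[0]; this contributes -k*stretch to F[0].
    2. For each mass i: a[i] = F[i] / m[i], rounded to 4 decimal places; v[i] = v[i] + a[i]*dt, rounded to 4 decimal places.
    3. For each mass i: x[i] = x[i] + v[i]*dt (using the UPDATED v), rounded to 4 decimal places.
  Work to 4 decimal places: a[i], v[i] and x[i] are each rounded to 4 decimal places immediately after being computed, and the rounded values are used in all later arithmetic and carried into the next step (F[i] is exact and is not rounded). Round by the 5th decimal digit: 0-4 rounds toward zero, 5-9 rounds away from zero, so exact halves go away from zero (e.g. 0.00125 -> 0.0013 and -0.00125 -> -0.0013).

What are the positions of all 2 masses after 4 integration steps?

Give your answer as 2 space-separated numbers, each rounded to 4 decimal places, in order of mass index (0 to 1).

Answer: 4.5625 11.1875

Derivation:
Step 0: x=[3.0000 9.0000] v=[0.0000 0.0000]
Step 1: x=[4.5000 8.5000] v=[3.0000 -1.0000]
Step 2: x=[5.7500 8.5000] v=[2.5000 0.0000]
Step 3: x=[5.5000 9.6250] v=[-0.5000 2.2500]
Step 4: x=[4.5625 11.1875] v=[-1.8750 3.1250]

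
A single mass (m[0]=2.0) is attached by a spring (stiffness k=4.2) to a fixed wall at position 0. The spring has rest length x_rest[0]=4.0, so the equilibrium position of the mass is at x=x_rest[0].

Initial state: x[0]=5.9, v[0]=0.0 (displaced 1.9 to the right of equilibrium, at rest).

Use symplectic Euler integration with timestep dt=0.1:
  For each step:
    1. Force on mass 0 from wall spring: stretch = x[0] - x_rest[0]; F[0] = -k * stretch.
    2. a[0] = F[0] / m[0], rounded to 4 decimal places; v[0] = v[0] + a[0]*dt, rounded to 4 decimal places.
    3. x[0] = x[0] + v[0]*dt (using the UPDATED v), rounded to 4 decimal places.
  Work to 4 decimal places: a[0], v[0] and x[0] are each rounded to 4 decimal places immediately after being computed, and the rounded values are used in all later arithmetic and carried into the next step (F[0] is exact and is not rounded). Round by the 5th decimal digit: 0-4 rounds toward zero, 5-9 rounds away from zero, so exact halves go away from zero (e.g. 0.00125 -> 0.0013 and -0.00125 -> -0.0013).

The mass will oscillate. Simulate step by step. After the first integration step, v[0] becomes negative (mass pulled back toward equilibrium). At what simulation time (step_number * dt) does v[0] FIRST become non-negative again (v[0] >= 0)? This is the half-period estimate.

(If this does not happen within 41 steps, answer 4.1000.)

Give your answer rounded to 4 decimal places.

Answer: 2.2000

Derivation:
Step 0: x=[5.9000] v=[0.0000]
Step 1: x=[5.8601] v=[-0.3990]
Step 2: x=[5.7811] v=[-0.7896]
Step 3: x=[5.6647] v=[-1.1636]
Step 4: x=[5.5134] v=[-1.5132]
Step 5: x=[5.3303] v=[-1.8310]
Step 6: x=[5.1193] v=[-2.1104]
Step 7: x=[4.8848] v=[-2.3455]
Step 8: x=[4.6317] v=[-2.5313]
Step 9: x=[4.3653] v=[-2.6640]
Step 10: x=[4.0912] v=[-2.7407]
Step 11: x=[3.8152] v=[-2.7599]
Step 12: x=[3.5431] v=[-2.7211]
Step 13: x=[3.2806] v=[-2.6252]
Step 14: x=[3.0332] v=[-2.4741]
Step 15: x=[2.8061] v=[-2.2711]
Step 16: x=[2.6041] v=[-2.0204]
Step 17: x=[2.4314] v=[-1.7273]
Step 18: x=[2.2916] v=[-1.3979]
Step 19: x=[2.1877] v=[-1.0391]
Step 20: x=[2.1219] v=[-0.6585]
Step 21: x=[2.0955] v=[-0.2641]
Step 22: x=[2.1091] v=[0.1359]
First v>=0 after going negative at step 22, time=2.2000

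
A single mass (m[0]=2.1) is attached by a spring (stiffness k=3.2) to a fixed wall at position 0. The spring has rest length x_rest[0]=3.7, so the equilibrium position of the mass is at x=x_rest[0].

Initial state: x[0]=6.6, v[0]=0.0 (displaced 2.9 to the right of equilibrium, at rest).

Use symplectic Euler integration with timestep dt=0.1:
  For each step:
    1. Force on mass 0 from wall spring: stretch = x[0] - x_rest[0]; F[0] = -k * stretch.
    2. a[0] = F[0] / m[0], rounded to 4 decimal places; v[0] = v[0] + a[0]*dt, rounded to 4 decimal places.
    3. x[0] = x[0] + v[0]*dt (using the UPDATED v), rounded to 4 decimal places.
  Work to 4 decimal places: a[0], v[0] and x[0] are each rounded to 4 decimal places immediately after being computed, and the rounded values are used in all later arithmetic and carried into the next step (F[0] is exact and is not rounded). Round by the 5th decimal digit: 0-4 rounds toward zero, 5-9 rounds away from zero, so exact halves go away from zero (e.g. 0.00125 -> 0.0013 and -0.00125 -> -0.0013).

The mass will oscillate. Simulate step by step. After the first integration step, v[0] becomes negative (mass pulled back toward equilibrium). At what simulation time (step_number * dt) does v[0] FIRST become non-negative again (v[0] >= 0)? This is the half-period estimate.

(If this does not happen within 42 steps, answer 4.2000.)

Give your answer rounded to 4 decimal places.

Step 0: x=[6.6000] v=[0.0000]
Step 1: x=[6.5558] v=[-0.4419]
Step 2: x=[6.4681] v=[-0.8771]
Step 3: x=[6.3382] v=[-1.2989]
Step 4: x=[6.1681] v=[-1.7009]
Step 5: x=[5.9604] v=[-2.0770]
Step 6: x=[5.7183] v=[-2.4214]
Step 7: x=[5.4454] v=[-2.7290]
Step 8: x=[5.1459] v=[-2.9950]
Step 9: x=[4.8244] v=[-3.2153]
Step 10: x=[4.4857] v=[-3.3866]
Step 11: x=[4.1351] v=[-3.5063]
Step 12: x=[3.7778] v=[-3.5726]
Step 13: x=[3.4194] v=[-3.5845]
Step 14: x=[3.0652] v=[-3.5417]
Step 15: x=[2.7207] v=[-3.4450]
Step 16: x=[2.3911] v=[-3.2958]
Step 17: x=[2.0815] v=[-3.0964]
Step 18: x=[1.7965] v=[-2.8498]
Step 19: x=[1.5405] v=[-2.5597]
Step 20: x=[1.3174] v=[-2.2306]
Step 21: x=[1.1307] v=[-1.8675]
Step 22: x=[0.9831] v=[-1.4760]
Step 23: x=[0.8769] v=[-1.0620]
Step 24: x=[0.8137] v=[-0.6318]
Step 25: x=[0.7945] v=[-0.1920]
Step 26: x=[0.8196] v=[0.2507]
First v>=0 after going negative at step 26, time=2.6000

Answer: 2.6000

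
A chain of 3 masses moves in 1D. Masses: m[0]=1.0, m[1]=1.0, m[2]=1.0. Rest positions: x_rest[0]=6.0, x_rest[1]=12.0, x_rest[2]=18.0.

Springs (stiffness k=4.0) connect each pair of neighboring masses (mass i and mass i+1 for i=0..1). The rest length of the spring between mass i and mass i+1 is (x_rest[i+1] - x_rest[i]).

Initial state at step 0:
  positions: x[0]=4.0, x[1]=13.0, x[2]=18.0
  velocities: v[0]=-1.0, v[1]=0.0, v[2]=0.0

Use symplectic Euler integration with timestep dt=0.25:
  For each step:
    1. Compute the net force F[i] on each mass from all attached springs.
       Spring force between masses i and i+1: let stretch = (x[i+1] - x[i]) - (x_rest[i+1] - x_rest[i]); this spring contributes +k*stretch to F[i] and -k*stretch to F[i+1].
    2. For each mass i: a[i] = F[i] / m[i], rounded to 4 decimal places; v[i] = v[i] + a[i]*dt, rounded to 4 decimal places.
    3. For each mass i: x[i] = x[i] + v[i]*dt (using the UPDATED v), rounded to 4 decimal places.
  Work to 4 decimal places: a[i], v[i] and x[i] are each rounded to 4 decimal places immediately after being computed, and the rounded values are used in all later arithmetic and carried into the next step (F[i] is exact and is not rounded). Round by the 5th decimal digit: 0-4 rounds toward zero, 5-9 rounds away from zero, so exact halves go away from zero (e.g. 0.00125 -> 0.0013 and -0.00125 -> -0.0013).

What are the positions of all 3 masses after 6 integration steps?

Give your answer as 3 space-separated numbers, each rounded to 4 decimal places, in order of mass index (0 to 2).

Answer: 5.5406 12.4070 15.5525

Derivation:
Step 0: x=[4.0000 13.0000 18.0000] v=[-1.0000 0.0000 0.0000]
Step 1: x=[4.5000 12.0000 18.2500] v=[2.0000 -4.0000 1.0000]
Step 2: x=[5.3750 10.6875 18.4375] v=[3.5000 -5.2500 0.7500]
Step 3: x=[6.0781 9.9844 18.1875] v=[2.8125 -2.8125 -1.0000]
Step 4: x=[6.2578 10.3555 17.3867] v=[0.7188 1.4843 -3.2031]
Step 5: x=[5.9619 11.4600 16.3281] v=[-1.1835 4.4178 -4.2343]
Step 6: x=[5.5406 12.4070 15.5525] v=[-1.6854 3.7878 -3.1024]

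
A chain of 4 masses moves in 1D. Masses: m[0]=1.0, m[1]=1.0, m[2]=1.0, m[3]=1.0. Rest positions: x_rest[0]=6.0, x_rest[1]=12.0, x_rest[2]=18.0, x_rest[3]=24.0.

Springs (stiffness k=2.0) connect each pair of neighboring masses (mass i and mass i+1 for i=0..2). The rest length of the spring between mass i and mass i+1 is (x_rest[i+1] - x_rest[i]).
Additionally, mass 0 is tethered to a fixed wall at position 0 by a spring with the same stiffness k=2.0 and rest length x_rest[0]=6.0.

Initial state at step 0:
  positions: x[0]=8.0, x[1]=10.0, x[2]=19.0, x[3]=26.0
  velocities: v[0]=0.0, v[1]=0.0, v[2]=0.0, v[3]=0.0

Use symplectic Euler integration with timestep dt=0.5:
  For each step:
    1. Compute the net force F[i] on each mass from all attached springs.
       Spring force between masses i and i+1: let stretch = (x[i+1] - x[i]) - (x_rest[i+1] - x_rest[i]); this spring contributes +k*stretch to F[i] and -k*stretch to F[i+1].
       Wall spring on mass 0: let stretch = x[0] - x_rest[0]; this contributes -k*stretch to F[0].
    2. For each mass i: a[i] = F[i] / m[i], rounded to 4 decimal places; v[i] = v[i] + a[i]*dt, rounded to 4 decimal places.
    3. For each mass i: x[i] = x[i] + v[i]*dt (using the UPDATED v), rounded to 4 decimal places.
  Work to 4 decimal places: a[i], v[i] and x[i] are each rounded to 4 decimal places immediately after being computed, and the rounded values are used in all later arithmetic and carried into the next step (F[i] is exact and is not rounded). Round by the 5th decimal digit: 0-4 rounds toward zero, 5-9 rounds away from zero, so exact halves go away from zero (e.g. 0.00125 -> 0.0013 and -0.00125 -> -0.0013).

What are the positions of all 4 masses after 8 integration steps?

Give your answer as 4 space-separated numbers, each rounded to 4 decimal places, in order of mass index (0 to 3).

Answer: 4.8828 9.5352 20.6407 22.5353

Derivation:
Step 0: x=[8.0000 10.0000 19.0000 26.0000] v=[0.0000 0.0000 0.0000 0.0000]
Step 1: x=[5.0000 13.5000 18.0000 25.5000] v=[-6.0000 7.0000 -2.0000 -1.0000]
Step 2: x=[3.7500 15.0000 18.5000 24.2500] v=[-2.5000 3.0000 1.0000 -2.5000]
Step 3: x=[6.2500 12.6250 20.1250 23.1250] v=[5.0000 -4.7500 3.2500 -2.2500]
Step 4: x=[8.8125 10.8125 19.5000 23.5000] v=[5.1250 -3.6250 -1.2500 0.7500]
Step 5: x=[7.9688 12.3438 16.5313 24.8750] v=[-1.6875 3.0625 -5.9375 2.7500]
Step 6: x=[5.3282 13.7813 15.6407 25.0782] v=[-5.2813 2.8750 -1.7813 0.4063]
Step 7: x=[4.2500 11.9220 18.5391 23.5626] v=[-2.1564 -3.7187 5.7968 -3.0312]
Step 8: x=[4.8828 9.5352 20.6407 22.5353] v=[1.2656 -4.7736 4.2032 -2.0547]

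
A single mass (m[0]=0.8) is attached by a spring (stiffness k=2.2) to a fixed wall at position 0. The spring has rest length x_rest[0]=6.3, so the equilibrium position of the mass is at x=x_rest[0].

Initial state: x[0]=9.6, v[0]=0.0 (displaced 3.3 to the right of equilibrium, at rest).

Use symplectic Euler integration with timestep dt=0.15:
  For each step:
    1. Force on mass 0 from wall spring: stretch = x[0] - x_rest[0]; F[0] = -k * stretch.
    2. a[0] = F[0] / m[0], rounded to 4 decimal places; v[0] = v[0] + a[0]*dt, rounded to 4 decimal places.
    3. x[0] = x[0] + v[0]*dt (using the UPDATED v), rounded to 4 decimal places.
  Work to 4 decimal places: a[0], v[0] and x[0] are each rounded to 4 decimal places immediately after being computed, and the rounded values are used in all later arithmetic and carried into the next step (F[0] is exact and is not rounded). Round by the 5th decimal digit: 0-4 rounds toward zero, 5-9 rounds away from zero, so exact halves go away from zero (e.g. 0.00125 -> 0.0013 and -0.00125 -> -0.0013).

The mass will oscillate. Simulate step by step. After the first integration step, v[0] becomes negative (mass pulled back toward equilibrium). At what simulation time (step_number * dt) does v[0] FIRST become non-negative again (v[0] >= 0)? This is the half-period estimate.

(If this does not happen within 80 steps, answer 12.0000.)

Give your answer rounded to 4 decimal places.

Answer: 1.9500

Derivation:
Step 0: x=[9.6000] v=[0.0000]
Step 1: x=[9.3958] v=[-1.3613]
Step 2: x=[9.0001] v=[-2.6383]
Step 3: x=[8.4373] v=[-3.7521]
Step 4: x=[7.7422] v=[-4.6337]
Step 5: x=[6.9579] v=[-5.2286]
Step 6: x=[6.1329] v=[-5.5000]
Step 7: x=[5.3182] v=[-5.4311]
Step 8: x=[4.5643] v=[-5.0261]
Step 9: x=[3.9178] v=[-4.3101]
Step 10: x=[3.4187] v=[-3.3274]
Step 11: x=[3.0979] v=[-2.1389]
Step 12: x=[2.9752] v=[-0.8180]
Step 13: x=[3.0582] v=[0.5535]
First v>=0 after going negative at step 13, time=1.9500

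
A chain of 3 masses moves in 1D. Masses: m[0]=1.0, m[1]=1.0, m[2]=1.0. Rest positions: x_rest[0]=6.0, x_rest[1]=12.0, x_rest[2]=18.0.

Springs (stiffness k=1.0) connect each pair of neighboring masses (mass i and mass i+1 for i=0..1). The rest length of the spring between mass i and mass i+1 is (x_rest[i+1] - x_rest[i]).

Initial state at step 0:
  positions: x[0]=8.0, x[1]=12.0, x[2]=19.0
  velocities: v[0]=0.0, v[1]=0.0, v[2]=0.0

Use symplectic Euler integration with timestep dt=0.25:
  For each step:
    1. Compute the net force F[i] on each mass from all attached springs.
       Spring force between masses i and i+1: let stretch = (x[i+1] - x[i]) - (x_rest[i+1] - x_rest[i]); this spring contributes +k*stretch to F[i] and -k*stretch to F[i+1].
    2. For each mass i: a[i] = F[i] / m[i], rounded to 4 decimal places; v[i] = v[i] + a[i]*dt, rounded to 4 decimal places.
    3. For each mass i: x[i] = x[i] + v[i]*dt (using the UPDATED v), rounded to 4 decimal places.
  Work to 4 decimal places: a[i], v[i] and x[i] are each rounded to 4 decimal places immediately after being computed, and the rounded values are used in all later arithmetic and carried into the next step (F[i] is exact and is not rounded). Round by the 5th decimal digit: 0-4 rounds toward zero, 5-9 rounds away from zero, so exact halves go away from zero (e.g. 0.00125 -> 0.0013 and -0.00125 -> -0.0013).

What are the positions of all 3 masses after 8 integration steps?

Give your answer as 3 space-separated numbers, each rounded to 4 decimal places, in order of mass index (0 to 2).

Step 0: x=[8.0000 12.0000 19.0000] v=[0.0000 0.0000 0.0000]
Step 1: x=[7.8750 12.1875 18.9375] v=[-0.5000 0.7500 -0.2500]
Step 2: x=[7.6445 12.5274 18.8281] v=[-0.9219 1.3594 -0.4375]
Step 3: x=[7.3442 12.9559 18.6999] v=[-1.2012 1.7139 -0.5127]
Step 4: x=[7.0196 13.3927 18.5877] v=[-1.2983 1.7470 -0.4487]
Step 5: x=[6.7184 13.7558 18.5258] v=[-1.2050 1.4525 -0.2475]
Step 6: x=[6.4820 13.9772 18.5408] v=[-0.9457 0.8857 0.0600]
Step 7: x=[6.3390 14.0154 18.6456] v=[-0.5719 0.1528 0.4191]
Step 8: x=[6.3008 13.8632 18.8360] v=[-0.1528 -0.6088 0.7616]

Answer: 6.3008 13.8632 18.8360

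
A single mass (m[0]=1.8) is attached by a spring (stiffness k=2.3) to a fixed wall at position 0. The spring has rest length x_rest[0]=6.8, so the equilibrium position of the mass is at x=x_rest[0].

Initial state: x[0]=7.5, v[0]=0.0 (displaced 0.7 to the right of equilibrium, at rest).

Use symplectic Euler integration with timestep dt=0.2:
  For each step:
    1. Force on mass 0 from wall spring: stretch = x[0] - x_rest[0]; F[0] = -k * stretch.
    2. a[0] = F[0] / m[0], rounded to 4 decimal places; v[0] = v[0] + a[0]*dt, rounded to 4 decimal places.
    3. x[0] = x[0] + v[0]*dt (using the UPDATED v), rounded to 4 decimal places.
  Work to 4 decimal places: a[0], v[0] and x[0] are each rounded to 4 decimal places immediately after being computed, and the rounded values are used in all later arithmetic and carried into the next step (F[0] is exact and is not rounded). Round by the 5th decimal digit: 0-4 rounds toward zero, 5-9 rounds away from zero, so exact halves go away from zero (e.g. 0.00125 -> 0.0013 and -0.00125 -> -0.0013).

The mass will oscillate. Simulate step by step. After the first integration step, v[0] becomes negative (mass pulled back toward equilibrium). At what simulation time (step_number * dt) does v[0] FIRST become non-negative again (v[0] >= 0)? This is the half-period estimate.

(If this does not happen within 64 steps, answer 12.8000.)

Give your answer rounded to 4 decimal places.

Step 0: x=[7.5000] v=[0.0000]
Step 1: x=[7.4642] v=[-0.1789]
Step 2: x=[7.3945] v=[-0.3486]
Step 3: x=[7.2944] v=[-0.5005]
Step 4: x=[7.1690] v=[-0.6268]
Step 5: x=[7.0248] v=[-0.7211]
Step 6: x=[6.8691] v=[-0.7785]
Step 7: x=[6.7099] v=[-0.7962]
Step 8: x=[6.5553] v=[-0.7732]
Step 9: x=[6.4132] v=[-0.7107]
Step 10: x=[6.2908] v=[-0.6119]
Step 11: x=[6.1944] v=[-0.4818]
Step 12: x=[6.1290] v=[-0.3270]
Step 13: x=[6.0979] v=[-0.1555]
Step 14: x=[6.1027] v=[0.0239]
First v>=0 after going negative at step 14, time=2.8000

Answer: 2.8000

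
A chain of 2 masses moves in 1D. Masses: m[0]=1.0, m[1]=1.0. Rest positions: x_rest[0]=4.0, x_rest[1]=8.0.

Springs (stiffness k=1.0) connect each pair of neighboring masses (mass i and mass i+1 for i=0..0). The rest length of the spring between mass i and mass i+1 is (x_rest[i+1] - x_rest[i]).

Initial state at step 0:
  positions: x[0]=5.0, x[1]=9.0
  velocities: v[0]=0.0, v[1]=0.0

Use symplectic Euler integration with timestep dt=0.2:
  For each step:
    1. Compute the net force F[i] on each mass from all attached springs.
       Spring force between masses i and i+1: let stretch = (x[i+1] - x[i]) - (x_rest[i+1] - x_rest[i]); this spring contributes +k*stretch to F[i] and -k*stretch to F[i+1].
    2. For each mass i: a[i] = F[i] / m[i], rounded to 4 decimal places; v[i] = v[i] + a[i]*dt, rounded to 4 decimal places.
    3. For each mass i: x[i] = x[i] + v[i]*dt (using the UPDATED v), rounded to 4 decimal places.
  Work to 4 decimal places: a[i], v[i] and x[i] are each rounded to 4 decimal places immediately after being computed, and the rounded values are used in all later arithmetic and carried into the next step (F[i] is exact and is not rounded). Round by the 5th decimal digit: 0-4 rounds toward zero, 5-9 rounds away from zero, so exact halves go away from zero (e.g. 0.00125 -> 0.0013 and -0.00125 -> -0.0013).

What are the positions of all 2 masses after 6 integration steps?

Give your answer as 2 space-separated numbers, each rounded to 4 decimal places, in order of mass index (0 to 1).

Answer: 5.0000 9.0000

Derivation:
Step 0: x=[5.0000 9.0000] v=[0.0000 0.0000]
Step 1: x=[5.0000 9.0000] v=[0.0000 0.0000]
Step 2: x=[5.0000 9.0000] v=[0.0000 0.0000]
Step 3: x=[5.0000 9.0000] v=[0.0000 0.0000]
Step 4: x=[5.0000 9.0000] v=[0.0000 0.0000]
Step 5: x=[5.0000 9.0000] v=[0.0000 0.0000]
Step 6: x=[5.0000 9.0000] v=[0.0000 0.0000]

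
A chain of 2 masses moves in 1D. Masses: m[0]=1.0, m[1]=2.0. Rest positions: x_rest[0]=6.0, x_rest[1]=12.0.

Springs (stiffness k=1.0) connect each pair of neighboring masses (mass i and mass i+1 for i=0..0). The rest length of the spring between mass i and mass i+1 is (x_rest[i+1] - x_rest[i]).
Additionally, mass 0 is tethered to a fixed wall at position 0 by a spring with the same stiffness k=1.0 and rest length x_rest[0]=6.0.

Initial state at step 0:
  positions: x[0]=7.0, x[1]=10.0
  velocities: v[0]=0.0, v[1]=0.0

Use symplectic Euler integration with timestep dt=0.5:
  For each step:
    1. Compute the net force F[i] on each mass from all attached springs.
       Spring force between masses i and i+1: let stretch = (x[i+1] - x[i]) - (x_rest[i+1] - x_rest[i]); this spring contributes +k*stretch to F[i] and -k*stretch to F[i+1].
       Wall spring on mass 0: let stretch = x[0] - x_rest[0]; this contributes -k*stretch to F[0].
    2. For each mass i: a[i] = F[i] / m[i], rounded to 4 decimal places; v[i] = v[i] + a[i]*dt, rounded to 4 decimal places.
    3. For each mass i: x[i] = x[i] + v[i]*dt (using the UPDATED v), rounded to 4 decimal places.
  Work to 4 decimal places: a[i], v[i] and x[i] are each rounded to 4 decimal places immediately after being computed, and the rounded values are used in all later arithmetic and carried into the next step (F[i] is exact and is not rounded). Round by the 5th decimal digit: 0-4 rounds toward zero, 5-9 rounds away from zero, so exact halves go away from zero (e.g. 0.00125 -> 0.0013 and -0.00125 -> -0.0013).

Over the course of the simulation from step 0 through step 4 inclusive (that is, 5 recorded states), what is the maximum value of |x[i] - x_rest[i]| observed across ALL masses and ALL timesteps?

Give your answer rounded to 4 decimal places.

Step 0: x=[7.0000 10.0000] v=[0.0000 0.0000]
Step 1: x=[6.0000 10.3750] v=[-2.0000 0.7500]
Step 2: x=[4.5938 10.9532] v=[-2.8125 1.1563]
Step 3: x=[3.6290 11.4865] v=[-1.9297 1.0665]
Step 4: x=[3.7213 11.7876] v=[0.1846 0.6021]
Max displacement = 2.3710

Answer: 2.3710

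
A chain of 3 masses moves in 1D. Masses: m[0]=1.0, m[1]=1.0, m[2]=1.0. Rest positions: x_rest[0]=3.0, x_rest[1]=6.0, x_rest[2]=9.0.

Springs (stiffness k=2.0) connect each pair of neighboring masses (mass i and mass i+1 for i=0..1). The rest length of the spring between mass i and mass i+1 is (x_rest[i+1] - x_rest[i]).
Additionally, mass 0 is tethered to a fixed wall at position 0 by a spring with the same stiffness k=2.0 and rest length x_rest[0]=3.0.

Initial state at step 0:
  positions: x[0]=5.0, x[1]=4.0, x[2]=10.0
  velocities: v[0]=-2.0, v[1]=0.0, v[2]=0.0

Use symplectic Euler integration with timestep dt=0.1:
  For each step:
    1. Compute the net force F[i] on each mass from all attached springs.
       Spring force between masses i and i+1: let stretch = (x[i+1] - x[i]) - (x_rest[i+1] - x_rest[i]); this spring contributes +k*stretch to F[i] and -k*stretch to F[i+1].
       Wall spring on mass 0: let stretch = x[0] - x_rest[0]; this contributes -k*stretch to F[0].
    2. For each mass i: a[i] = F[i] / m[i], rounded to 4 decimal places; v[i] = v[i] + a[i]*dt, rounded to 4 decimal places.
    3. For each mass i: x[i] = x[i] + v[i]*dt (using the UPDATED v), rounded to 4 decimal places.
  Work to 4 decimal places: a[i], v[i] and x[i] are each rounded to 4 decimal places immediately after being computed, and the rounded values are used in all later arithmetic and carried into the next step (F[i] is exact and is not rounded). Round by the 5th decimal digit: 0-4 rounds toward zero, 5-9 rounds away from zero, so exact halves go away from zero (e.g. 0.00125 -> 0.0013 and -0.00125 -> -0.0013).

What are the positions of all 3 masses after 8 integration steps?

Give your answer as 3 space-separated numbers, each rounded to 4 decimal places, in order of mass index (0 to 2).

Step 0: x=[5.0000 4.0000 10.0000] v=[-2.0000 0.0000 0.0000]
Step 1: x=[4.6800 4.1400 9.9400] v=[-3.2000 1.4000 -0.6000]
Step 2: x=[4.2556 4.4068 9.8240] v=[-4.2440 2.6680 -1.1600]
Step 3: x=[3.7491 4.7789 9.6597] v=[-5.0649 3.7212 -1.6434]
Step 4: x=[3.1882 5.2280 9.4577] v=[-5.6088 4.4914 -2.0196]
Step 5: x=[2.6044 5.7209 9.2312] v=[-5.8385 4.9294 -2.2655]
Step 6: x=[2.0308 6.2217 8.9944] v=[-5.7361 5.0082 -2.3676]
Step 7: x=[1.5004 6.6942 8.7622] v=[-5.3041 4.7246 -2.3221]
Step 8: x=[1.0439 7.1041 8.5486] v=[-4.5654 4.0994 -2.1357]

Answer: 1.0439 7.1041 8.5486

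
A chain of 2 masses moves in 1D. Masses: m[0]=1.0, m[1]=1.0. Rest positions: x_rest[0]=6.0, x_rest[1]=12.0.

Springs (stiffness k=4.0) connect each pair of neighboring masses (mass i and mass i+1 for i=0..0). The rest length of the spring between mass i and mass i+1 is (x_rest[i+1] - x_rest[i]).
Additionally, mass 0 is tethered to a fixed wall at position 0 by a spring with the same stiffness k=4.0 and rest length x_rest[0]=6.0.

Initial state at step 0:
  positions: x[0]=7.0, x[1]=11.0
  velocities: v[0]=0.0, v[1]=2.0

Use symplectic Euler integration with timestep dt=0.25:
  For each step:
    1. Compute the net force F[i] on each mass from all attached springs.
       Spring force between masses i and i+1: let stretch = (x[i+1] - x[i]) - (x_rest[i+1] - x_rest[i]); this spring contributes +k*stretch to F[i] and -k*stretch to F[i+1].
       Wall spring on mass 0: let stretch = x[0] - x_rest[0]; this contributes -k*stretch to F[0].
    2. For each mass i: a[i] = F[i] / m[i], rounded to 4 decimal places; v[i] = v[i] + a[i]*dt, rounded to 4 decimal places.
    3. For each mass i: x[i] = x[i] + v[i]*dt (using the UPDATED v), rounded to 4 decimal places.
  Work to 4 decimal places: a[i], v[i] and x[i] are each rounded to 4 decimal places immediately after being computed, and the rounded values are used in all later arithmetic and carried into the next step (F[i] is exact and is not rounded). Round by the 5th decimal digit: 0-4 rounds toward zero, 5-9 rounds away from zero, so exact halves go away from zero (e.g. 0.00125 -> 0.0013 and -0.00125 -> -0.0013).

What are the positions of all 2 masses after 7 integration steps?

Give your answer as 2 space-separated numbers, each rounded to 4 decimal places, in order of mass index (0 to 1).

Step 0: x=[7.0000 11.0000] v=[0.0000 2.0000]
Step 1: x=[6.2500 12.0000] v=[-3.0000 4.0000]
Step 2: x=[5.3750 13.0625] v=[-3.5000 4.2500]
Step 3: x=[5.0781 13.7031] v=[-1.1875 2.5625]
Step 4: x=[5.6680 13.6875] v=[2.3594 -0.0625]
Step 5: x=[6.8457 13.1670] v=[4.7109 -2.0820]
Step 6: x=[7.8923 12.5662] v=[4.1865 -2.4033]
Step 7: x=[8.1343 12.2969] v=[0.9681 -1.0772]

Answer: 8.1343 12.2969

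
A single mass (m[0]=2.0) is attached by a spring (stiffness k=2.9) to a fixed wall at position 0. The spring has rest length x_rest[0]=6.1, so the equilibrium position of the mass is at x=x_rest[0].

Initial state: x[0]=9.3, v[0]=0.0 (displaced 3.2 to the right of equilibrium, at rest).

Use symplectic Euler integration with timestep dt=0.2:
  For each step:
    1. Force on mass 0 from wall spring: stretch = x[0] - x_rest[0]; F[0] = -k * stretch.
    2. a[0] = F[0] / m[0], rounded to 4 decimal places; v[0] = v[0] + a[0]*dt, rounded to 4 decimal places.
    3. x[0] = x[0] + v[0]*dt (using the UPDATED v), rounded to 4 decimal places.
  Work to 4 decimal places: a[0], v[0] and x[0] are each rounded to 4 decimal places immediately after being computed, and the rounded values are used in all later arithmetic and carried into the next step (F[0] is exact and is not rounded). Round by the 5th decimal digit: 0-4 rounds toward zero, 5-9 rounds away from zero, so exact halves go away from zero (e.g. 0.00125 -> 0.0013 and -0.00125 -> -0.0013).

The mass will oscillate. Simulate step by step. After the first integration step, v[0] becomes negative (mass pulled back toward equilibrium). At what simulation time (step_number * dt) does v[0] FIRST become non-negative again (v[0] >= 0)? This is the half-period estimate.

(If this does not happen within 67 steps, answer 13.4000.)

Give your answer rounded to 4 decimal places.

Step 0: x=[9.3000] v=[0.0000]
Step 1: x=[9.1144] v=[-0.9280]
Step 2: x=[8.7540] v=[-1.8022]
Step 3: x=[8.2396] v=[-2.5719]
Step 4: x=[7.6011] v=[-3.1924]
Step 5: x=[6.8756] v=[-3.6277]
Step 6: x=[6.1051] v=[-3.8526]
Step 7: x=[5.3343] v=[-3.8541]
Step 8: x=[4.6079] v=[-3.6320]
Step 9: x=[3.9680] v=[-3.1993]
Step 10: x=[3.4518] v=[-2.5810]
Step 11: x=[3.0892] v=[-1.8130]
Step 12: x=[2.9012] v=[-0.9399]
Step 13: x=[2.8988] v=[-0.0122]
Step 14: x=[3.0820] v=[0.9161]
First v>=0 after going negative at step 14, time=2.8000

Answer: 2.8000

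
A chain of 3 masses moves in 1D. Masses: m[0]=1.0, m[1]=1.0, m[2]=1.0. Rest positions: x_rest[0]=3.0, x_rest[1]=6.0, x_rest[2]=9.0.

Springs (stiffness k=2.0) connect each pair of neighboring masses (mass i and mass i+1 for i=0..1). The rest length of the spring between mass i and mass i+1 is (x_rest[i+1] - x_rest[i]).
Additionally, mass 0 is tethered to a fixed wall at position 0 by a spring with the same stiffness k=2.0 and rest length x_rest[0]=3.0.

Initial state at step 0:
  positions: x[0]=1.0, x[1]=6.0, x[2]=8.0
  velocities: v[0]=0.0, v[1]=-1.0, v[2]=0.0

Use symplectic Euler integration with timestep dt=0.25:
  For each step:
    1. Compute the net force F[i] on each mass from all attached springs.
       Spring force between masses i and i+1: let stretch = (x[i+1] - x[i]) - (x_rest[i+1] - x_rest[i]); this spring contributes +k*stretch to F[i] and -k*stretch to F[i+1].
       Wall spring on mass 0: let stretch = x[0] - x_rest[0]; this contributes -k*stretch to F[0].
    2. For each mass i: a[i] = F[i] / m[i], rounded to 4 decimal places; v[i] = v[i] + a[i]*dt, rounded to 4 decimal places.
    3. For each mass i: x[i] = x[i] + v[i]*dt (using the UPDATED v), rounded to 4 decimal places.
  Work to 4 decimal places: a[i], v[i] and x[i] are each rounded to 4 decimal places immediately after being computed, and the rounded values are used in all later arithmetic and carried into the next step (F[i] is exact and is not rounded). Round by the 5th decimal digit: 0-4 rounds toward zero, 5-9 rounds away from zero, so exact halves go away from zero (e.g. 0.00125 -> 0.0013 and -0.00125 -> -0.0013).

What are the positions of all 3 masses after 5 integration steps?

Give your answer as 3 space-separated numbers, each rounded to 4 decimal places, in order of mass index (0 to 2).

Step 0: x=[1.0000 6.0000 8.0000] v=[0.0000 -1.0000 0.0000]
Step 1: x=[1.5000 5.3750 8.1250] v=[2.0000 -2.5000 0.5000]
Step 2: x=[2.2969 4.6094 8.2813] v=[3.1875 -3.0625 0.6250]
Step 3: x=[3.0957 4.0137 8.3536] v=[3.1953 -2.3828 0.2891]
Step 4: x=[3.6223 3.8457 8.2584] v=[2.1065 -0.6719 -0.3809]
Step 5: x=[3.7241 4.2014 7.9866] v=[0.4071 1.4228 -1.0873]

Answer: 3.7241 4.2014 7.9866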